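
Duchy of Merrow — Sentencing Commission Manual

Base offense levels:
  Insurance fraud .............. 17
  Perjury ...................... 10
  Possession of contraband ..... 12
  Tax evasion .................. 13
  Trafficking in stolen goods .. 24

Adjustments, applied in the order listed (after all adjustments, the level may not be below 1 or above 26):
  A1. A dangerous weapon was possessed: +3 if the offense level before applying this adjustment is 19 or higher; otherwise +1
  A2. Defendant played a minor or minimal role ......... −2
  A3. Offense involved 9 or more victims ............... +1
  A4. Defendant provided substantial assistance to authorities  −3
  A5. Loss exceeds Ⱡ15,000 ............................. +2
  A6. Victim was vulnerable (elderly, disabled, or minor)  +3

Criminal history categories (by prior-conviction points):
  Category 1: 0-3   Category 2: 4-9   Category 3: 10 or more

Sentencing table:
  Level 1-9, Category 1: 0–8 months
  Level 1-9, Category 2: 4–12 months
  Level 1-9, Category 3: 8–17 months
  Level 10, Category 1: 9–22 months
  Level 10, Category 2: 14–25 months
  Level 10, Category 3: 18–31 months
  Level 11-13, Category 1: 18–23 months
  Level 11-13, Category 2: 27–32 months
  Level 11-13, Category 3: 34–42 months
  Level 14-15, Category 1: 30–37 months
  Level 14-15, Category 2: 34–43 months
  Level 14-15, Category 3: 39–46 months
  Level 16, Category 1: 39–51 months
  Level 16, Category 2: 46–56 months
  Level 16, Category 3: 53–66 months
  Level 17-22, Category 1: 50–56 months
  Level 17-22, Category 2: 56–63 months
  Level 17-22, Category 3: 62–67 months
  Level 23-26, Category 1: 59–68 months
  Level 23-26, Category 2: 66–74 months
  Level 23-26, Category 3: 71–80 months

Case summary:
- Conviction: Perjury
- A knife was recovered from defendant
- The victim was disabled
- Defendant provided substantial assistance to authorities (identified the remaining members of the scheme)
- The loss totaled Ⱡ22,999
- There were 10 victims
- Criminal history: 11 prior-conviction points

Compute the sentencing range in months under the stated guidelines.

39-46 months

Base offense level for perjury: 10.
A1 applies (level before this adjustment is 10 < 19, so +1): 10 + 1 = 11.
A2 does not apply.
A3 applies: 11 + 1 = 12.
A4 applies: 12 − 3 = 9.
A5 applies: 9 + 2 = 11.
A6 applies: 11 + 3 = 14.
Final offense level: 14.
Criminal history: 11 prior points → Category 3 (10+).
Level 14 falls in the 14-15 band.
Grid: Level 14-15 × Category 3 = 39-46 months.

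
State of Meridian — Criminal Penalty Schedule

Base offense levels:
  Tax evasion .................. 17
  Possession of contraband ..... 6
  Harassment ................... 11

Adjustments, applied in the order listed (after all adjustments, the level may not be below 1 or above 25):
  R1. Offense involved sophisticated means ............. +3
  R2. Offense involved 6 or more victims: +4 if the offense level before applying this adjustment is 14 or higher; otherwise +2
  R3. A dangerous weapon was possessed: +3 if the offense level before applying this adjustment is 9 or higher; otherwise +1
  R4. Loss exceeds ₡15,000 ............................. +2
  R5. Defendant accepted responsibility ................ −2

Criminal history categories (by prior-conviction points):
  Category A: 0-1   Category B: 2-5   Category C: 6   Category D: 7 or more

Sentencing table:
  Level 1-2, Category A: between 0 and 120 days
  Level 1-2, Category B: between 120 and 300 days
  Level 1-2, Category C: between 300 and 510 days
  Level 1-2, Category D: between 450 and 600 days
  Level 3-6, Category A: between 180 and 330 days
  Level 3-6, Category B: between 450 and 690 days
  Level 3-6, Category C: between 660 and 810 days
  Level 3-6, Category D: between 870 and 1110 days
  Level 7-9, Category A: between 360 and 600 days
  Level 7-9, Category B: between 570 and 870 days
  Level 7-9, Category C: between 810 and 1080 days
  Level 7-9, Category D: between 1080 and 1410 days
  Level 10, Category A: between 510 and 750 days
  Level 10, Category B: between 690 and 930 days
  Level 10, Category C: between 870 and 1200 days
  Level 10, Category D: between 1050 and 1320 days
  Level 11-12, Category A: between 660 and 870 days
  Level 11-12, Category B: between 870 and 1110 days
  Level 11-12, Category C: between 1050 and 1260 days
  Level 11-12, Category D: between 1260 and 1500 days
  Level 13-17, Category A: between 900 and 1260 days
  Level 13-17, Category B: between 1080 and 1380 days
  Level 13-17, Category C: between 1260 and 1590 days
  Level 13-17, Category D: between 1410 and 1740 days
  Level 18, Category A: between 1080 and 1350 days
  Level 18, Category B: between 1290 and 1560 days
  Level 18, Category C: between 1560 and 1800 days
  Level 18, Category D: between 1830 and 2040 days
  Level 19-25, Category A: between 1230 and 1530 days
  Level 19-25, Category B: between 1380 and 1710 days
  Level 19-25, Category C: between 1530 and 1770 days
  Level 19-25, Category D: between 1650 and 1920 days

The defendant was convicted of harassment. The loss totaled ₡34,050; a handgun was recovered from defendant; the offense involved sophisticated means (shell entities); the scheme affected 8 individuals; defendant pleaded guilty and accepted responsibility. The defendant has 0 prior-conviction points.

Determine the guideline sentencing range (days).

1230-1530 days

Base offense level for harassment: 11.
R1 applies: 11 + 3 = 14.
R2 applies (level before this adjustment is 14 ≥ 14, so +4): 14 + 4 = 18.
R3 applies (level before this adjustment is 18 ≥ 9, so +3): 18 + 3 = 21.
R4 applies: 21 + 2 = 23.
R5 applies: 23 − 2 = 21.
Final offense level: 21.
Criminal history: 0 prior points → Category A (0-1).
Level 21 falls in the 19-25 band.
Grid: Level 19-25 × Category A = 1230-1530 days.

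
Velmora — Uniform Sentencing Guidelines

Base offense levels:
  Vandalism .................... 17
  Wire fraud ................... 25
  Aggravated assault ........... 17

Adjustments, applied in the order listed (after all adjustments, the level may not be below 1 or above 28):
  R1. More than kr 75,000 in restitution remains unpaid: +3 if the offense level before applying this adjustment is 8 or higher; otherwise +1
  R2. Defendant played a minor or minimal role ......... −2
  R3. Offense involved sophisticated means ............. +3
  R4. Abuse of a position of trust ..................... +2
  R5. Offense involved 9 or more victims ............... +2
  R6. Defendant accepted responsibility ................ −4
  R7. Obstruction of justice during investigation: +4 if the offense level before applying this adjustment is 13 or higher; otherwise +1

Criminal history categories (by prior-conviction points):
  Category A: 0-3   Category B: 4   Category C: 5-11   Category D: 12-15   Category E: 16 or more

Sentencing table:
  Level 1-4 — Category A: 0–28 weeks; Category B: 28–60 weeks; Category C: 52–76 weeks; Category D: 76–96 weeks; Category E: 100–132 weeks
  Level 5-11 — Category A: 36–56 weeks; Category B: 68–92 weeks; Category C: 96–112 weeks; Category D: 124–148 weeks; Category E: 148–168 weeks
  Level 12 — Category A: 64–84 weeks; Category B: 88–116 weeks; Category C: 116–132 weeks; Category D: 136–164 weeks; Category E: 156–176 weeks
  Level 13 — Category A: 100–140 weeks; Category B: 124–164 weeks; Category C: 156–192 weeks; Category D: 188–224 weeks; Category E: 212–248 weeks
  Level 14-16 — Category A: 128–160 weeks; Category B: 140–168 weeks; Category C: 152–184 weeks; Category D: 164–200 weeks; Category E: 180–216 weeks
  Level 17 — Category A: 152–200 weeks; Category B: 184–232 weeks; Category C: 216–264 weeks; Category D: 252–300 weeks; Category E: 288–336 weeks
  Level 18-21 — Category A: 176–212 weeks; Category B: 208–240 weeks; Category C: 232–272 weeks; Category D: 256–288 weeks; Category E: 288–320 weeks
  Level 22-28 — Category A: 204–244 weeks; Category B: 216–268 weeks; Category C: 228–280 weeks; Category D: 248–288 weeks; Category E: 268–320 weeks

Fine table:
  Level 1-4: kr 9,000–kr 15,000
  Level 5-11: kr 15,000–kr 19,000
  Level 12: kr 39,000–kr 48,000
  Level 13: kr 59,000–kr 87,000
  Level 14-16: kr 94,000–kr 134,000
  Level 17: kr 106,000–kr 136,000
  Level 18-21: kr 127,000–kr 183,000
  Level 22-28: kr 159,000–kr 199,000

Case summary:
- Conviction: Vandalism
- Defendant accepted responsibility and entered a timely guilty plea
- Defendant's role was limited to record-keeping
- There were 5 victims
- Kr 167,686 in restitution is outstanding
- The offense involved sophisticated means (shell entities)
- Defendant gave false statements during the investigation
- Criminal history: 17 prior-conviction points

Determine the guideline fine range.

Base offense level for vandalism: 17.
R1 applies (level before this adjustment is 17 ≥ 8, so +3): 17 + 3 = 20.
R2 applies: 20 − 2 = 18.
R3 applies: 18 + 3 = 21.
R5 does not apply.
R6 applies: 21 − 4 = 17.
R7 applies (level before this adjustment is 17 ≥ 13, so +4): 17 + 4 = 21.
Final offense level: 21.
Level 21 falls in the 18-21 band.
Fine table: Level 18-21 → kr 127,000–kr 183,000.

kr 127,000–kr 183,000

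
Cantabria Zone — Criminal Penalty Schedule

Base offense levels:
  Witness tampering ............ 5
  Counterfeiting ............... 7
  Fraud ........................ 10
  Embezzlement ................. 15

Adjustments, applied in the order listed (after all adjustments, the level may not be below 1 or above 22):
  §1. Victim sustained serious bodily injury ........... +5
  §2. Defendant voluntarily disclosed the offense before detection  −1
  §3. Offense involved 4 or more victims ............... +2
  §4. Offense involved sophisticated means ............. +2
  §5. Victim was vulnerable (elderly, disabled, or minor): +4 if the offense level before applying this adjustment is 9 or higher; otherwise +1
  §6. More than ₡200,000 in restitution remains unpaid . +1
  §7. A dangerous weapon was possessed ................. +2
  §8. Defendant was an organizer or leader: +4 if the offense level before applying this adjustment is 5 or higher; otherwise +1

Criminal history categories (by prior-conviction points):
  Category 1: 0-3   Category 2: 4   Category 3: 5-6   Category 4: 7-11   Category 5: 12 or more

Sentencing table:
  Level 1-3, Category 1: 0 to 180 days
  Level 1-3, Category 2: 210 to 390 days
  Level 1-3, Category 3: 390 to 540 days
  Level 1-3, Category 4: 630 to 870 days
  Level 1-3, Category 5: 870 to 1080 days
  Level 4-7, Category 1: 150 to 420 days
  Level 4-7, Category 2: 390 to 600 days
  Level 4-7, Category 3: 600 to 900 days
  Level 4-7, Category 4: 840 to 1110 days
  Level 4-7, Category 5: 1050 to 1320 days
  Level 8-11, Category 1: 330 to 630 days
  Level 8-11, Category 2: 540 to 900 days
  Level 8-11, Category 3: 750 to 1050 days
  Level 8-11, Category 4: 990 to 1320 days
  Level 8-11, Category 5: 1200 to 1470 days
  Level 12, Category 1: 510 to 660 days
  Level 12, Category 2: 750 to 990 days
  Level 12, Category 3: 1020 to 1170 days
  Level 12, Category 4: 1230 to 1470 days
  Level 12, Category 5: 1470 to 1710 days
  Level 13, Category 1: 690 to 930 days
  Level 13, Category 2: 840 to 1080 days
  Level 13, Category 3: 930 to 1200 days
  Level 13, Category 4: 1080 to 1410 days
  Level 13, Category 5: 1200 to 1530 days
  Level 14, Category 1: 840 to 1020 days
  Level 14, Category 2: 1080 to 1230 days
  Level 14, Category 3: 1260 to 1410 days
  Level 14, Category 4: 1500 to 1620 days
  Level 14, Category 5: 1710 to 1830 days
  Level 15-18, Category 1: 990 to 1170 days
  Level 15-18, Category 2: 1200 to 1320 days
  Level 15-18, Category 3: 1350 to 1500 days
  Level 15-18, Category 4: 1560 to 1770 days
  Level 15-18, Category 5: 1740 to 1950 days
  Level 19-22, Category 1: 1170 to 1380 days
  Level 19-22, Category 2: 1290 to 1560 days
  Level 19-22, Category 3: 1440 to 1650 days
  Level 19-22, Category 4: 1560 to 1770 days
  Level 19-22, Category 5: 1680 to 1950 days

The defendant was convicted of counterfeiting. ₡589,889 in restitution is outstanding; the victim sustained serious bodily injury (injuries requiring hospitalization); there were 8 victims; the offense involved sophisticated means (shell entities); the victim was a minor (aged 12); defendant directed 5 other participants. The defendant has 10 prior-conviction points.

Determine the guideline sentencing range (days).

Base offense level for counterfeiting: 7.
§1 applies: 7 + 5 = 12.
§2 does not apply.
§3 applies: 12 + 2 = 14.
§4 applies: 14 + 2 = 16.
§5 applies (level before this adjustment is 16 ≥ 9, so +4): 16 + 4 = 20.
§6 applies: 20 + 1 = 21.
§8 applies (level before this adjustment is 21 ≥ 5, so +4): 21 + 4 = 25.
Level 25 exceeds the maximum of 22; capped at 22.
Final offense level: 22.
Criminal history: 10 prior points → Category 4 (7-11).
Level 22 falls in the 19-22 band.
Grid: Level 19-22 × Category 4 = 1560-1770 days.

1560-1770 days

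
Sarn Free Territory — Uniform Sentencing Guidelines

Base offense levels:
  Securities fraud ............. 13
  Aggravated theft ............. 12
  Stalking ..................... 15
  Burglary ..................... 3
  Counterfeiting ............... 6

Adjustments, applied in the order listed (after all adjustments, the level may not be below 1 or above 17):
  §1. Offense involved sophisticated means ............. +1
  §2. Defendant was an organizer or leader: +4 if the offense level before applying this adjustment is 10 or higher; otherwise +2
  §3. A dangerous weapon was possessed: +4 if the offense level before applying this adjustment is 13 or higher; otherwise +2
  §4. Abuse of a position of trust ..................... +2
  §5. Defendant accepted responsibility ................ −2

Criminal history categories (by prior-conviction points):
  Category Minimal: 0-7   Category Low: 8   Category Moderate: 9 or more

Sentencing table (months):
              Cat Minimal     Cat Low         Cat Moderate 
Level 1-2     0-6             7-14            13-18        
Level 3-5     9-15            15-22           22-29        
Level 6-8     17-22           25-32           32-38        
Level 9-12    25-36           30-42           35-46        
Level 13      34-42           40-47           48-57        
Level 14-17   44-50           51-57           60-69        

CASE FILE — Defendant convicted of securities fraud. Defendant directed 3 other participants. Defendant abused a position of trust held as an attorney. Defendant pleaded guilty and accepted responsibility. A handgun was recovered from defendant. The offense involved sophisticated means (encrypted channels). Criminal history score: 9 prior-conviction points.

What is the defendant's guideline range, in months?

60-69 months

Base offense level for securities fraud: 13.
§1 applies: 13 + 1 = 14.
§2 applies (level before this adjustment is 14 ≥ 10, so +4): 14 + 4 = 18.
§3 applies (level before this adjustment is 18 ≥ 13, so +4): 18 + 4 = 22.
§4 applies: 22 + 2 = 24.
§5 applies: 24 − 2 = 22.
Level 22 exceeds the maximum of 17; capped at 17.
Final offense level: 17.
Criminal history: 9 prior points → Category Moderate (9+).
Level 17 falls in the 14-17 band.
Grid: Level 14-17 × Category Moderate = 60-69 months.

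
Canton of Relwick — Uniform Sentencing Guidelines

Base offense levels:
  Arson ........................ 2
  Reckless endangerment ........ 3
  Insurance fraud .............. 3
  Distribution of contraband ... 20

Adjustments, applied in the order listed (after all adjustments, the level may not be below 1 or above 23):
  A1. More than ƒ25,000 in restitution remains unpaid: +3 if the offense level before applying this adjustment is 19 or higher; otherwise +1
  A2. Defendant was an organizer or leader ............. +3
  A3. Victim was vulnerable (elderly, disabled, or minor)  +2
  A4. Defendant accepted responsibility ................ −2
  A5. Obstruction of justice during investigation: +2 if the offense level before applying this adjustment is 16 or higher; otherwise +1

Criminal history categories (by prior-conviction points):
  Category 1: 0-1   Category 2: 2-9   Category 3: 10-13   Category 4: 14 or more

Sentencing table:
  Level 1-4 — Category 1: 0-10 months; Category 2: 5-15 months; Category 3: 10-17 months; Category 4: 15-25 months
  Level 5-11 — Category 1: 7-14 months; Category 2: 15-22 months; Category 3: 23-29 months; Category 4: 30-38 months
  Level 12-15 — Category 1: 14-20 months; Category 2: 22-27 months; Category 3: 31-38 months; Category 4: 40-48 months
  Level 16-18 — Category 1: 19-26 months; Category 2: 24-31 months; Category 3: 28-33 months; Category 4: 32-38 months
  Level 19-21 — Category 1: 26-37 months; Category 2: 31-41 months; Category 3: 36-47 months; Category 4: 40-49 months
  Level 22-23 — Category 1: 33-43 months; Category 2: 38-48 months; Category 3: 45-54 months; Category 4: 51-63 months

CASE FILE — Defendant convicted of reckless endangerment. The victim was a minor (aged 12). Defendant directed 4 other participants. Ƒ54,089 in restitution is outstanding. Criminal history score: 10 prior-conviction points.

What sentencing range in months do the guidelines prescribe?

23-29 months

Base offense level for reckless endangerment: 3.
A1 applies (level before this adjustment is 3 < 19, so +1): 3 + 1 = 4.
A2 applies: 4 + 3 = 7.
A3 applies: 7 + 2 = 9.
A5 does not apply.
Final offense level: 9.
Criminal history: 10 prior points → Category 3 (10-13).
Level 9 falls in the 5-11 band.
Grid: Level 5-11 × Category 3 = 23-29 months.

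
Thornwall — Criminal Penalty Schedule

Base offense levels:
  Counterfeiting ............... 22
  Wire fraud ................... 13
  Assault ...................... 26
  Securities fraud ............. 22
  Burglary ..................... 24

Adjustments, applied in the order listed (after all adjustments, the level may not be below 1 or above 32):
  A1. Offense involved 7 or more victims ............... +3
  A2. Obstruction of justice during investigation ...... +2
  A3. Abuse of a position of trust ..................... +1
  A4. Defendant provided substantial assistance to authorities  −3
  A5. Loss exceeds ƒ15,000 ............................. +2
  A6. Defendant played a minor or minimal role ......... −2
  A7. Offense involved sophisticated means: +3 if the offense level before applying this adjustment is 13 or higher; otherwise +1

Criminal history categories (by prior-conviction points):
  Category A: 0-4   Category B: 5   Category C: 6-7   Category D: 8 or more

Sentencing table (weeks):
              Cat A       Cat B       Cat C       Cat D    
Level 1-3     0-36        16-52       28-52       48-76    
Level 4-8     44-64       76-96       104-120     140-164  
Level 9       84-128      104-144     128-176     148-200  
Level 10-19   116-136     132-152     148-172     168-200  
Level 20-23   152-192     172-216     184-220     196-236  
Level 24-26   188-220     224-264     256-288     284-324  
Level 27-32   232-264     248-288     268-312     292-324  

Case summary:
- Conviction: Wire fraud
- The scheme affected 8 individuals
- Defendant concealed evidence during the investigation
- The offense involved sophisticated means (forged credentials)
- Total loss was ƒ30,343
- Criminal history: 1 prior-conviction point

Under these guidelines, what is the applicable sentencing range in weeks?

152-192 weeks

Base offense level for wire fraud: 13.
A1 applies: 13 + 3 = 16.
A2 applies: 16 + 2 = 18.
A4 does not apply.
A5 applies: 18 + 2 = 20.
A6 does not apply.
A7 applies (level before this adjustment is 20 ≥ 13, so +3): 20 + 3 = 23.
Final offense level: 23.
Criminal history: 1 prior point → Category A (0-4).
Level 23 falls in the 20-23 band.
Grid: Level 20-23 × Category A = 152-192 weeks.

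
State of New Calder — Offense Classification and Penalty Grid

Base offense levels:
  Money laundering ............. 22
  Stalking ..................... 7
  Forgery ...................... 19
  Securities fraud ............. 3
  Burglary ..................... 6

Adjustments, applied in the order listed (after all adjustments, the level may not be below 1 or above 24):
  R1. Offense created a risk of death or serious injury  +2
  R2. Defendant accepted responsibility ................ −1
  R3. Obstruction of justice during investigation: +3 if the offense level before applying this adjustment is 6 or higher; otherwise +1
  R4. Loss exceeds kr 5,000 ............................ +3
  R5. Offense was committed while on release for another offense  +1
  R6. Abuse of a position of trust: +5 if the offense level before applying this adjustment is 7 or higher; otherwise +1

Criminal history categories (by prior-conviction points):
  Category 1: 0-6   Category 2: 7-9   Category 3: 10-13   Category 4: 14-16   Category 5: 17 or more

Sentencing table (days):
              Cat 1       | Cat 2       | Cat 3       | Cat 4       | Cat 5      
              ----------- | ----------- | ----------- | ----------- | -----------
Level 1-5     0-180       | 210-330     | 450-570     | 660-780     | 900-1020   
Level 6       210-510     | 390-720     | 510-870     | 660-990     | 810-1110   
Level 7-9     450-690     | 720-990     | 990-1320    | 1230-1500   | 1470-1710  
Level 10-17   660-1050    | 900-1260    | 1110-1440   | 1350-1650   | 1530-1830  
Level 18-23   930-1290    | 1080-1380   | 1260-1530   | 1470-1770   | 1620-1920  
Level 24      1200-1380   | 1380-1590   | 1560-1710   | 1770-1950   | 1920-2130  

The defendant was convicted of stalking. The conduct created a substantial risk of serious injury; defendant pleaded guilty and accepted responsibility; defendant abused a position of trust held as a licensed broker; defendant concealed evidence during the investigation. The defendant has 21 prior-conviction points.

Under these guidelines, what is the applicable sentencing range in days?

1530-1830 days

Base offense level for stalking: 7.
R1 applies: 7 + 2 = 9.
R2 applies: 9 − 1 = 8.
R3 applies (level before this adjustment is 8 ≥ 6, so +3): 8 + 3 = 11.
R6 applies (level before this adjustment is 11 ≥ 7, so +5): 11 + 5 = 16.
Final offense level: 16.
Criminal history: 21 prior points → Category 5 (17+).
Level 16 falls in the 10-17 band.
Grid: Level 10-17 × Category 5 = 1530-1830 days.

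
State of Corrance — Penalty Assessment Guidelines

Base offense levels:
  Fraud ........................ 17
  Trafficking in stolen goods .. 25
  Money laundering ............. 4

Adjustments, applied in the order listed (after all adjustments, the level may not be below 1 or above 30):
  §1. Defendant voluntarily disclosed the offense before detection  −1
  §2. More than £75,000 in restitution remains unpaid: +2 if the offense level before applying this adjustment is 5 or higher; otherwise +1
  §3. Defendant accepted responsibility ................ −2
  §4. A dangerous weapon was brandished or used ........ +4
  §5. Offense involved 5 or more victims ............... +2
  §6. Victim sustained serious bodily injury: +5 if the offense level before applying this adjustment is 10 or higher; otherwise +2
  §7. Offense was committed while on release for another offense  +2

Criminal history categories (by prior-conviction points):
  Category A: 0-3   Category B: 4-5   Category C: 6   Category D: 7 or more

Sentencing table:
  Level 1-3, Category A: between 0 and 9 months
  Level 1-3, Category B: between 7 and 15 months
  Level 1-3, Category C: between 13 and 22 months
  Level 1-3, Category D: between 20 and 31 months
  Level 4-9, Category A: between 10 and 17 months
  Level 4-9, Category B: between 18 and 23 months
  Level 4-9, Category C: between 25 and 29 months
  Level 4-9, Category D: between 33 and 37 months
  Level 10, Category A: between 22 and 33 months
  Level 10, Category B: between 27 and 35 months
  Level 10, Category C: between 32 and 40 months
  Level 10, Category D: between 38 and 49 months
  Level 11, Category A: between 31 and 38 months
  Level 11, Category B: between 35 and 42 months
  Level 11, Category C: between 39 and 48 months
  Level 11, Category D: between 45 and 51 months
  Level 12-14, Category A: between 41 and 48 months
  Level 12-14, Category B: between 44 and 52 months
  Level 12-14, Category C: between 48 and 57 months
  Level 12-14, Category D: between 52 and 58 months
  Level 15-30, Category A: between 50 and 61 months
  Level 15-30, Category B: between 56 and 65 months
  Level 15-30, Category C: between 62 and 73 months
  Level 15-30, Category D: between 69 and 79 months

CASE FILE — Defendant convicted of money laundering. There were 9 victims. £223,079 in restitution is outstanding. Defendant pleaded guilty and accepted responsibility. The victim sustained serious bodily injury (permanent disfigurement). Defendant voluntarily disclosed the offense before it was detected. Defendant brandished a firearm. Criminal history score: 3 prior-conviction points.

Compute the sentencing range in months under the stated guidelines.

22-33 months

Base offense level for money laundering: 4.
§1 applies: 4 − 1 = 3.
§2 applies (level before this adjustment is 3 < 5, so +1): 3 + 1 = 4.
§3 applies: 4 − 2 = 2.
§4 applies: 2 + 4 = 6.
§5 applies: 6 + 2 = 8.
§6 applies (level before this adjustment is 8 < 10, so +2): 8 + 2 = 10.
Final offense level: 10.
Criminal history: 3 prior points → Category A (0-3).
Level 10 falls in the 10 band.
Grid: Level 10 × Category A = 22-33 months.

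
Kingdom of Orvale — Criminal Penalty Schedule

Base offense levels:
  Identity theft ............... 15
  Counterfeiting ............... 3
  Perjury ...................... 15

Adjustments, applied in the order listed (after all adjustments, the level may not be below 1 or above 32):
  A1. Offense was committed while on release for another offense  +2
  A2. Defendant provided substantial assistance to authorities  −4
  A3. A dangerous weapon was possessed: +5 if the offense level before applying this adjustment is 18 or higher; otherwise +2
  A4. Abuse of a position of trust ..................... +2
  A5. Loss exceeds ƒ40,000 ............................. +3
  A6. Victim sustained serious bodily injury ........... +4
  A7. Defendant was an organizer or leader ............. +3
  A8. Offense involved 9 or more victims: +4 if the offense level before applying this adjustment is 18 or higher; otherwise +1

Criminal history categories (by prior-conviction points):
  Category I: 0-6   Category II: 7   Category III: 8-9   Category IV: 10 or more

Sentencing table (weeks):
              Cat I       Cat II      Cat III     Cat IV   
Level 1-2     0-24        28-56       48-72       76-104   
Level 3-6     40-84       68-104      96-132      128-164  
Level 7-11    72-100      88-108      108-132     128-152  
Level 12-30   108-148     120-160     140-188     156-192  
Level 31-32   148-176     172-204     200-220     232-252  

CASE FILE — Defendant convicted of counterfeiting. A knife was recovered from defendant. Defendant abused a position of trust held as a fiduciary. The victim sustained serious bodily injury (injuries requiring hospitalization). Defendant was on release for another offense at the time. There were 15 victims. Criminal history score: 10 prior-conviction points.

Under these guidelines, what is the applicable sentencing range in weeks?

156-192 weeks

Base offense level for counterfeiting: 3.
A1 applies: 3 + 2 = 5.
A3 applies (level before this adjustment is 5 < 18, so +2): 5 + 2 = 7.
A4 applies: 7 + 2 = 9.
A5 does not apply.
A6 applies: 9 + 4 = 13.
A8 applies (level before this adjustment is 13 < 18, so +1): 13 + 1 = 14.
Final offense level: 14.
Criminal history: 10 prior points → Category IV (10+).
Level 14 falls in the 12-30 band.
Grid: Level 12-30 × Category IV = 156-192 weeks.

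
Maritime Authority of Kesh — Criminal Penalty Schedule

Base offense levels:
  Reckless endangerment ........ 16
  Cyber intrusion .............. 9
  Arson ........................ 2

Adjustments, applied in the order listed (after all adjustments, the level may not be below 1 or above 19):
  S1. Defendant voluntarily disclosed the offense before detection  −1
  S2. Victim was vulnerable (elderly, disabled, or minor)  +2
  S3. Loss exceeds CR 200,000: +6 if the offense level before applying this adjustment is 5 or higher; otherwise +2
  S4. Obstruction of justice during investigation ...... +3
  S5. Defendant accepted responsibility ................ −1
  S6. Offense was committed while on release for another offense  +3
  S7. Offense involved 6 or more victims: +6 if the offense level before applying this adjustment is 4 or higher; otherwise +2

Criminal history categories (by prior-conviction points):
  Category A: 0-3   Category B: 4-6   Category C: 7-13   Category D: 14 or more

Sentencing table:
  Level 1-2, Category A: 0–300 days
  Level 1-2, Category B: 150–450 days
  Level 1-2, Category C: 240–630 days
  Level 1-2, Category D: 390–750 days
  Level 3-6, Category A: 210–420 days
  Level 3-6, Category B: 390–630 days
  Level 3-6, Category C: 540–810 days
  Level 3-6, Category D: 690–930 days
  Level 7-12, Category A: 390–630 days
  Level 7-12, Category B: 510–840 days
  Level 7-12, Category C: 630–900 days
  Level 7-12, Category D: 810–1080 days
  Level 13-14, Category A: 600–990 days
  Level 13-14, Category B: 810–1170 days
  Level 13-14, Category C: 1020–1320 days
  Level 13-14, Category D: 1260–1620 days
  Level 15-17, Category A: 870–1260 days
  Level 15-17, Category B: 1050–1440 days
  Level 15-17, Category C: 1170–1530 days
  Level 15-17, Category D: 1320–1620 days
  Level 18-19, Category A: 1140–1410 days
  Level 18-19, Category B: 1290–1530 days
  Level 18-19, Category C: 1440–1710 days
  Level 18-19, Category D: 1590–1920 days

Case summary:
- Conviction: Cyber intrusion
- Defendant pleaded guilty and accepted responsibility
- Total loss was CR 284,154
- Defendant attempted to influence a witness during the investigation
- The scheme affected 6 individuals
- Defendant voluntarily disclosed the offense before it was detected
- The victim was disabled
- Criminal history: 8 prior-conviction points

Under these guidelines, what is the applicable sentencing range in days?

1440-1710 days

Base offense level for cyber intrusion: 9.
S1 applies: 9 − 1 = 8.
S2 applies: 8 + 2 = 10.
S3 applies (level before this adjustment is 10 ≥ 5, so +6): 10 + 6 = 16.
S4 applies: 16 + 3 = 19.
S5 applies: 19 − 1 = 18.
S6 does not apply.
S7 applies (level before this adjustment is 18 ≥ 4, so +6): 18 + 6 = 24.
Level 24 exceeds the maximum of 19; capped at 19.
Final offense level: 19.
Criminal history: 8 prior points → Category C (7-13).
Level 19 falls in the 18-19 band.
Grid: Level 18-19 × Category C = 1440-1710 days.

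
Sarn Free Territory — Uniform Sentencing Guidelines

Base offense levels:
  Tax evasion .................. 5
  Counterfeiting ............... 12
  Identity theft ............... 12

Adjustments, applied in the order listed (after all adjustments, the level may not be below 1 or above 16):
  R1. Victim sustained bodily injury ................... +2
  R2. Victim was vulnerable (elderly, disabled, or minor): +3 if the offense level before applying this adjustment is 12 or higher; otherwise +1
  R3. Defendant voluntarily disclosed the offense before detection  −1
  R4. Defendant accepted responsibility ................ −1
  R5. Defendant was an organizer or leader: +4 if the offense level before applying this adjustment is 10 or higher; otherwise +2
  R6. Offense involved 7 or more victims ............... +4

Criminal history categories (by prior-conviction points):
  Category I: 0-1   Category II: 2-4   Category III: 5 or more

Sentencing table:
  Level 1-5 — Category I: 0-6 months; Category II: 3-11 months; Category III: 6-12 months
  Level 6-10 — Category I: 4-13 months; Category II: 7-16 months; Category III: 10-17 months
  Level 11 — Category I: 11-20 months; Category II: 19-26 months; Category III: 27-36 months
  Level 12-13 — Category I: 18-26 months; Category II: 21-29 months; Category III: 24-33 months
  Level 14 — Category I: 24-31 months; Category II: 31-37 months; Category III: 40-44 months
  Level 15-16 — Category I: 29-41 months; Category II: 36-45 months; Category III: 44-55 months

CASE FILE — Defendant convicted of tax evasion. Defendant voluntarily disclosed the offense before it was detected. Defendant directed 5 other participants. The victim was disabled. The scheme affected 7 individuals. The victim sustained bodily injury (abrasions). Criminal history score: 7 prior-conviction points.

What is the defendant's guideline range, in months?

Base offense level for tax evasion: 5.
R1 applies: 5 + 2 = 7.
R2 applies (level before this adjustment is 7 < 12, so +1): 7 + 1 = 8.
R3 applies: 8 − 1 = 7.
R5 applies (level before this adjustment is 7 < 10, so +2): 7 + 2 = 9.
R6 applies: 9 + 4 = 13.
Final offense level: 13.
Criminal history: 7 prior points → Category III (5+).
Level 13 falls in the 12-13 band.
Grid: Level 12-13 × Category III = 24-33 months.

24-33 months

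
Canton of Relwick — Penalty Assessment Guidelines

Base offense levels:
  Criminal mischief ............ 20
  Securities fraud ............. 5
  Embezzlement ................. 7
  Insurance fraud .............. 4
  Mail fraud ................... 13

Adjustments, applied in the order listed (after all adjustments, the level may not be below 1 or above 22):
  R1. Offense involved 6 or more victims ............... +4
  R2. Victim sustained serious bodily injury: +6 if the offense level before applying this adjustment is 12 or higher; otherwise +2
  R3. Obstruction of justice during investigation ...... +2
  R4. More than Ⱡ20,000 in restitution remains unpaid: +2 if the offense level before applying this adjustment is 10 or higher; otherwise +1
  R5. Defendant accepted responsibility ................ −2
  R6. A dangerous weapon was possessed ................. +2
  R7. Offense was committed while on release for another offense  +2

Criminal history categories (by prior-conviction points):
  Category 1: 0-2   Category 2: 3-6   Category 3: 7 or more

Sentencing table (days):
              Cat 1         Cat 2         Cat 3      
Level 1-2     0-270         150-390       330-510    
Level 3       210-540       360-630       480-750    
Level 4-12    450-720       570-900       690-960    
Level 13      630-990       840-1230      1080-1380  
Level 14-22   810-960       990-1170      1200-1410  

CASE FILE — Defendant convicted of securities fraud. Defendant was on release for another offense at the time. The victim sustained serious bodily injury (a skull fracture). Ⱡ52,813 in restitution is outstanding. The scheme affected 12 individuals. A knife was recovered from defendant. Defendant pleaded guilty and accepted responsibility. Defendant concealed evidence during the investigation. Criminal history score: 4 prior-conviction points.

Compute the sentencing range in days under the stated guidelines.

Base offense level for securities fraud: 5.
R1 applies: 5 + 4 = 9.
R2 applies (level before this adjustment is 9 < 12, so +2): 9 + 2 = 11.
R3 applies: 11 + 2 = 13.
R4 applies (level before this adjustment is 13 ≥ 10, so +2): 13 + 2 = 15.
R5 applies: 15 − 2 = 13.
R6 applies: 13 + 2 = 15.
R7 applies: 15 + 2 = 17.
Final offense level: 17.
Criminal history: 4 prior points → Category 2 (3-6).
Level 17 falls in the 14-22 band.
Grid: Level 14-22 × Category 2 = 990-1170 days.

990-1170 days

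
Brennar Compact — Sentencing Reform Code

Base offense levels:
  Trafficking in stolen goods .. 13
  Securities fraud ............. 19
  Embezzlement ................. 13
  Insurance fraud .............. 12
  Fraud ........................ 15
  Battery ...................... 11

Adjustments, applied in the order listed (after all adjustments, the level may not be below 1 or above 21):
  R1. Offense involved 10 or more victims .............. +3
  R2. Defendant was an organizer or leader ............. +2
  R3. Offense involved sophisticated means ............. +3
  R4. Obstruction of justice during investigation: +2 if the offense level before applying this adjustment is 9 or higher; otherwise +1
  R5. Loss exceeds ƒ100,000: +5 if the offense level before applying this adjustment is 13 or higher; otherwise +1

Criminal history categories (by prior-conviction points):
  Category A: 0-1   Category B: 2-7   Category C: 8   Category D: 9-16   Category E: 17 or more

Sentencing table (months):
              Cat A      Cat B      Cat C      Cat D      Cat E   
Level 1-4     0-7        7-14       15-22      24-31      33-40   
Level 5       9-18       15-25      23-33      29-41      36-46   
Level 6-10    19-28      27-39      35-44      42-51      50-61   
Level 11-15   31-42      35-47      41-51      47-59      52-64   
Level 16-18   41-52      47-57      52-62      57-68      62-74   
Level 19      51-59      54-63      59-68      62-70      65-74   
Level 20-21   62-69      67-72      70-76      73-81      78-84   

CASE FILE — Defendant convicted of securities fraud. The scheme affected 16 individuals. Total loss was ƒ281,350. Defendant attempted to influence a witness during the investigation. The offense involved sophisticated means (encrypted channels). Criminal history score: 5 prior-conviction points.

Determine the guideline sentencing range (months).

67-72 months

Base offense level for securities fraud: 19.
R1 applies: 19 + 3 = 22.
R2 does not apply.
R3 applies: 22 + 3 = 25.
R4 applies (level before this adjustment is 25 ≥ 9, so +2): 25 + 2 = 27.
R5 applies (level before this adjustment is 27 ≥ 13, so +5): 27 + 5 = 32.
Level 32 exceeds the maximum of 21; capped at 21.
Final offense level: 21.
Criminal history: 5 prior points → Category B (2-7).
Level 21 falls in the 20-21 band.
Grid: Level 20-21 × Category B = 67-72 months.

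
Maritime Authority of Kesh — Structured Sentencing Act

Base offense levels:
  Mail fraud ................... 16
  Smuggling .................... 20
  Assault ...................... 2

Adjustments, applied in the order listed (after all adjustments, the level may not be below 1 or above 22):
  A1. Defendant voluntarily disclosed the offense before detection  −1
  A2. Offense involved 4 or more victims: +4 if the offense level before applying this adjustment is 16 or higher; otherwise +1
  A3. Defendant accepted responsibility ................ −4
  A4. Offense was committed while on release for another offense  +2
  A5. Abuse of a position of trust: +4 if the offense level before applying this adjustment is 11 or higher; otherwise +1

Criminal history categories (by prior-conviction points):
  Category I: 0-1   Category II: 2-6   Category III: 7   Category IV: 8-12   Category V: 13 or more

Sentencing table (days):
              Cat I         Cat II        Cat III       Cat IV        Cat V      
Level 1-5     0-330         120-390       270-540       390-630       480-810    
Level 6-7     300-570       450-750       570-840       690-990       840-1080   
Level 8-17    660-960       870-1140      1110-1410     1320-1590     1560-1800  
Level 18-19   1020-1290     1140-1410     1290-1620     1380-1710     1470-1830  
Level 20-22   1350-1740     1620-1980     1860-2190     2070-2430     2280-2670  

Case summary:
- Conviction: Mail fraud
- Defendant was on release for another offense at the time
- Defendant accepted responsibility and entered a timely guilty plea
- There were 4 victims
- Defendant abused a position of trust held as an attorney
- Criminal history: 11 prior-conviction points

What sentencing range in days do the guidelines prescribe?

2070-2430 days

Base offense level for mail fraud: 16.
A1 does not apply.
A2 applies (level before this adjustment is 16 ≥ 16, so +4): 16 + 4 = 20.
A3 applies: 20 − 4 = 16.
A4 applies: 16 + 2 = 18.
A5 applies (level before this adjustment is 18 ≥ 11, so +4): 18 + 4 = 22.
Final offense level: 22.
Criminal history: 11 prior points → Category IV (8-12).
Level 22 falls in the 20-22 band.
Grid: Level 20-22 × Category IV = 2070-2430 days.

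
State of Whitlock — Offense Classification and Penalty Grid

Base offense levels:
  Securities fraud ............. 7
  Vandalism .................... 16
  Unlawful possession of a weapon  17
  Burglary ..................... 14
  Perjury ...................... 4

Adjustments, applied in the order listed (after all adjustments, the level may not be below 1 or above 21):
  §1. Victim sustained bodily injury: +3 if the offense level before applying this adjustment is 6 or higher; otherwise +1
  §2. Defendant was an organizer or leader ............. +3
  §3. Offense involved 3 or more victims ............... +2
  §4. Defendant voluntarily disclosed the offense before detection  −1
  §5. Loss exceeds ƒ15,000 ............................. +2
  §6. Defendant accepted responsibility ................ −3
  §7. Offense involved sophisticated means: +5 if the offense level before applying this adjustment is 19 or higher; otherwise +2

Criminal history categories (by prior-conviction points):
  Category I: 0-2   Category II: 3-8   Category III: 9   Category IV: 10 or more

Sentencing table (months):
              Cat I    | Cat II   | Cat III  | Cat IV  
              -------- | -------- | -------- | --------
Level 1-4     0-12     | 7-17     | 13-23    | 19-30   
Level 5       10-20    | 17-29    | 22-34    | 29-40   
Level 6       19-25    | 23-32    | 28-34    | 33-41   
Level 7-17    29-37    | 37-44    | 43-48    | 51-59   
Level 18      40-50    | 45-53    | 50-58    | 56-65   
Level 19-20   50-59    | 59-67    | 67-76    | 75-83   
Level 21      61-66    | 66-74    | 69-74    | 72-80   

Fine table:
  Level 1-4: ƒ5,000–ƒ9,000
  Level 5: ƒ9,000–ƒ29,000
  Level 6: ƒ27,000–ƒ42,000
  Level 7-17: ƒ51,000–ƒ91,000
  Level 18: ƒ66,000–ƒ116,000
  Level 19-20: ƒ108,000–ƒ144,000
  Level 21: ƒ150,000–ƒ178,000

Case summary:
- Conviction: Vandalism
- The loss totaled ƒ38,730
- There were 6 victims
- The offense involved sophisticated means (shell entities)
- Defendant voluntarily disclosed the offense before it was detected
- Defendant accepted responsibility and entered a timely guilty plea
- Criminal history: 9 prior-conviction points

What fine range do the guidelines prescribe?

Base offense level for vandalism: 16.
§3 applies: 16 + 2 = 18.
§4 applies: 18 − 1 = 17.
§5 applies: 17 + 2 = 19.
§6 applies: 19 − 3 = 16.
§7 applies (level before this adjustment is 16 < 19, so +2): 16 + 2 = 18.
Final offense level: 18.
Level 18 falls in the 18 band.
Fine table: Level 18 → ƒ66,000–ƒ116,000.

ƒ66,000–ƒ116,000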